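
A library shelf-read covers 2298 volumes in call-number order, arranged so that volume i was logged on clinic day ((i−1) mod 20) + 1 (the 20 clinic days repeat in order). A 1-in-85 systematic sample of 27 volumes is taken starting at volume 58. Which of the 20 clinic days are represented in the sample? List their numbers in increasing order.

Consecutive selections differ by k = 85, so their clinic day numbers differ by 85 mod 20 = 5.
gcd(85, 20) = 5, so the sample visits 20/5 = 4 distinct residues mod 20.
Start 58 is clinic day 18; the clinic days hit are 3, 8, 13, 18.

3, 8, 13, 18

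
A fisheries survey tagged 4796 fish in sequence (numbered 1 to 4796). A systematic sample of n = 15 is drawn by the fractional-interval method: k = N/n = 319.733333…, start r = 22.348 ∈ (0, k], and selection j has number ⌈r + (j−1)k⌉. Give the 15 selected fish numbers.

23, 343, 662, 982, 1302, 1622, 1941, 2261, 2581, 2900, 3220, 3540, 3860, 4179, 4499

j=1: r + 0k = 22.348 → ⌈·⌉ = 23
j=2: r + 1k = 342.081333… → ⌈·⌉ = 343
j=3: r + 2k = 661.814666… → ⌈·⌉ = 662
j=4: r + 3k = 981.548 → ⌈·⌉ = 982
j=5: r + 4k = 1301.281333… → ⌈·⌉ = 1302
j=6: r + 5k = 1621.014666… → ⌈·⌉ = 1622
j=7: r + 6k = 1940.748 → ⌈·⌉ = 1941
j=8: r + 7k = 2260.481333… → ⌈·⌉ = 2261
j=9: r + 8k = 2580.214666… → ⌈·⌉ = 2581
j=10: r + 9k = 2899.948 → ⌈·⌉ = 2900
j=11: r + 10k = 3219.681333… → ⌈·⌉ = 3220
j=12: r + 11k = 3539.414666… → ⌈·⌉ = 3540
j=13: r + 12k = 3859.148 → ⌈·⌉ = 3860
j=14: r + 13k = 4178.881333… → ⌈·⌉ = 4179
j=15: r + 14k = 4498.614666… → ⌈·⌉ = 4499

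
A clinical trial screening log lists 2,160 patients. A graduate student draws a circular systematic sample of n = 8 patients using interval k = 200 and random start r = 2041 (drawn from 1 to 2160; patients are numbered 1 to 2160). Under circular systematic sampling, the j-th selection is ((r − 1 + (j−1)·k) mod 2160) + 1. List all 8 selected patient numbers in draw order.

2041, 81, 281, 481, 681, 881, 1081, 1281

Selection 1: 2041
Selection 2: 2041 + 200 = 2241 → 2241 − 2160 = 81
Selection 3: 81 + 200 = 281
Selection 4: 281 + 200 = 481
Selection 5: 481 + 200 = 681
Selection 6: 681 + 200 = 881
Selection 7: 881 + 200 = 1081
Selection 8: 1081 + 200 = 1281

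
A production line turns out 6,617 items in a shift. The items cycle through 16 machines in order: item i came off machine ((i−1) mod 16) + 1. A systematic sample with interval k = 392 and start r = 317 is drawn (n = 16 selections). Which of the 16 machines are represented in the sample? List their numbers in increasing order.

Consecutive selections differ by k = 392, so their machine numbers differ by 392 mod 16 = 8.
gcd(392, 16) = 8, so the sample visits 16/8 = 2 distinct residues mod 16.
Start 317 is machine 13; the machines hit are 5, 13.

5, 13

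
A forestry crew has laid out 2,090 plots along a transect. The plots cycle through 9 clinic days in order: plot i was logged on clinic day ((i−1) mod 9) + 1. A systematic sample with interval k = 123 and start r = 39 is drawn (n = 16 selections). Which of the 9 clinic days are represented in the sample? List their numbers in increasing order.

3, 6, 9

Consecutive selections differ by k = 123, so their clinic day numbers differ by 123 mod 9 = 6.
gcd(123, 9) = 3, so the sample visits 9/3 = 3 distinct residues mod 9.
Start 39 is clinic day 3; the clinic days hit are 3, 6, 9.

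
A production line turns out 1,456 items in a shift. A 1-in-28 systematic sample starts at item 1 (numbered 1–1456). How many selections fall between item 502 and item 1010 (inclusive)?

19

k = 28
First selection ≥ 502: 1 + ⌈(502−1)/28⌉·28 = 1 + 18×28 = 505
Last selection ≤ 1010: 1 + ⌊(1010−1)/28⌋·28 = 1 + 36×28 = 1009
Count = 36 − 18 + 1 = 19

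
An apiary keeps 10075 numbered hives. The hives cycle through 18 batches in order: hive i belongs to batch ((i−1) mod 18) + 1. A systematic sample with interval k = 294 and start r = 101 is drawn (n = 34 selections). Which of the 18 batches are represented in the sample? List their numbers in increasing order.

5, 11, 17

Consecutive selections differ by k = 294, so their batch numbers differ by 294 mod 18 = 6.
gcd(294, 18) = 6, so the sample visits 18/6 = 3 distinct residues mod 18.
Start 101 is batch 11; the batches hit are 5, 11, 17.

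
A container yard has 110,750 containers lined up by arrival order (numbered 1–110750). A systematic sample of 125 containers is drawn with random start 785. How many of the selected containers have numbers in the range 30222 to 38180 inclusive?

9

k = 110750/125 = 886
First selection ≥ 30222: 785 + ⌈(30222−785)/886⌉·886 = 785 + 34×886 = 30909
Last selection ≤ 38180: 785 + ⌊(38180−785)/886⌋·886 = 785 + 42×886 = 37997
Count = 42 − 34 + 1 = 9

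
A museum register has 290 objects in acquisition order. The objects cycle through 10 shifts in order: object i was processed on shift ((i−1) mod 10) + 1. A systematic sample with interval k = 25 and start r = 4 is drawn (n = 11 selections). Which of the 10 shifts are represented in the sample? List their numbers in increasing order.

Consecutive selections differ by k = 25, so their shift numbers differ by 25 mod 10 = 5.
gcd(25, 10) = 5, so the sample visits 10/5 = 2 distinct residues mod 10.
Start 4 is shift 4; the shifts hit are 4, 9.

4, 9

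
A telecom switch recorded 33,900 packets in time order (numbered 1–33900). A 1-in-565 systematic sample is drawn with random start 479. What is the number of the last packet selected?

k = 565
60th selection = r + (60−1)·k = 479 + 59×565 = 479 + 33335 = 33814

33814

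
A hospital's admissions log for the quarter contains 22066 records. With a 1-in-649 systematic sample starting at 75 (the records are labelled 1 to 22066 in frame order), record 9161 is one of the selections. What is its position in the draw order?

k = 649
position = (9161 − 75)/649 + 1 = 9086/649 + 1 = 14 + 1 = 15

15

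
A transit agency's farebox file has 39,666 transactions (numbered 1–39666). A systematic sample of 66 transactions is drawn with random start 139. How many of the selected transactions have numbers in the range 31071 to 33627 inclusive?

k = 39666/66 = 601
First selection ≥ 31071: 139 + ⌈(31071−139)/601⌉·601 = 139 + 52×601 = 31391
Last selection ≤ 33627: 139 + ⌊(33627−139)/601⌋·601 = 139 + 55×601 = 33194
Count = 55 − 52 + 1 = 4

4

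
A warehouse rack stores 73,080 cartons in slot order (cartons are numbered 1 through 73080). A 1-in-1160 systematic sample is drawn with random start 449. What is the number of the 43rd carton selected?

k = 1160
43rd selection = r + (43−1)·k = 449 + 42×1160 = 449 + 48720 = 49169

49169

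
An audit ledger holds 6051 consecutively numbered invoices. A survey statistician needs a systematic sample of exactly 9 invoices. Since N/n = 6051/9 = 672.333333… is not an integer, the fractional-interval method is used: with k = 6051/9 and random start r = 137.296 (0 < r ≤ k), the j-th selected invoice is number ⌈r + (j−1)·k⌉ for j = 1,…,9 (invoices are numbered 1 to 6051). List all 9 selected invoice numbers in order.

j=1: r + 0k = 137.296 → ⌈·⌉ = 138
j=2: r + 1k = 809.629333… → ⌈·⌉ = 810
j=3: r + 2k = 1481.962666… → ⌈·⌉ = 1482
j=4: r + 3k = 2154.296 → ⌈·⌉ = 2155
j=5: r + 4k = 2826.629333… → ⌈·⌉ = 2827
j=6: r + 5k = 3498.962666… → ⌈·⌉ = 3499
j=7: r + 6k = 4171.296 → ⌈·⌉ = 4172
j=8: r + 7k = 4843.629333… → ⌈·⌉ = 4844
j=9: r + 8k = 5515.962666… → ⌈·⌉ = 5516

138, 810, 1482, 2155, 2827, 3499, 4172, 4844, 5516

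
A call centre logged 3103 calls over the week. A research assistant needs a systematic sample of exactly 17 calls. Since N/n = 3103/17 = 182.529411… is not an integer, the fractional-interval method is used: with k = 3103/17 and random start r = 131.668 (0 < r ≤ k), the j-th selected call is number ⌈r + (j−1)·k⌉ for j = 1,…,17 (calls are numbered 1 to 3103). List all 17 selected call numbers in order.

132, 315, 497, 680, 862, 1045, 1227, 1410, 1592, 1775, 1957, 2140, 2323, 2505, 2688, 2870, 3053

j=1: r + 0k = 131.668 → ⌈·⌉ = 132
j=2: r + 1k = 314.197411… → ⌈·⌉ = 315
j=3: r + 2k = 496.726823… → ⌈·⌉ = 497
j=4: r + 3k = 679.256235… → ⌈·⌉ = 680
j=5: r + 4k = 861.785647… → ⌈·⌉ = 862
j=6: r + 5k = 1044.315058… → ⌈·⌉ = 1045
j=7: r + 6k = 1226.844470… → ⌈·⌉ = 1227
j=8: r + 7k = 1409.373882… → ⌈·⌉ = 1410
j=9: r + 8k = 1591.903294… → ⌈·⌉ = 1592
j=10: r + 9k = 1774.432705… → ⌈·⌉ = 1775
j=11: r + 10k = 1956.962117… → ⌈·⌉ = 1957
j=12: r + 11k = 2139.491529… → ⌈·⌉ = 2140
j=13: r + 12k = 2322.020941… → ⌈·⌉ = 2323
j=14: r + 13k = 2504.550352… → ⌈·⌉ = 2505
j=15: r + 14k = 2687.079764… → ⌈·⌉ = 2688
j=16: r + 15k = 2869.609176… → ⌈·⌉ = 2870
j=17: r + 16k = 3052.138588… → ⌈·⌉ = 3053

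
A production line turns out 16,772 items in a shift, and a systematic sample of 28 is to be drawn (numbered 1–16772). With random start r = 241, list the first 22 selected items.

241, 840, 1439, 2038, 2637, 3236, 3835, 4434, 5033, 5632, 6231, 6830, 7429, 8028, 8627, 9226, 9825, 10424, 11023, 11622, 12221, 12820

k = N/n = 16772/28 = 599
item 1: 241
item 2: 241 + 599 = 840
item 3: 840 + 599 = 1439
item 4: 1439 + 599 = 2038
item 5: 2038 + 599 = 2637
item 6: 2637 + 599 = 3236
item 7: 3236 + 599 = 3835
item 8: 3835 + 599 = 4434
item 9: 4434 + 599 = 5033
item 10: 5033 + 599 = 5632
item 11: 5632 + 599 = 6231
item 12: 6231 + 599 = 6830
item 13: 6830 + 599 = 7429
item 14: 7429 + 599 = 8028
item 15: 8028 + 599 = 8627
item 16: 8627 + 599 = 9226
item 17: 9226 + 599 = 9825
item 18: 9825 + 599 = 10424
item 19: 10424 + 599 = 11023
item 20: 11023 + 599 = 11622
item 21: 11622 + 599 = 12221
item 22: 12221 + 599 = 12820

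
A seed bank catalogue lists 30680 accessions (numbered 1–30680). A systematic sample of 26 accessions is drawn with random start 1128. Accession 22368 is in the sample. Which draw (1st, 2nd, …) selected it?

k = 30680/26 = 1180
position = (22368 − 1128)/1180 + 1 = 21240/1180 + 1 = 18 + 1 = 19

19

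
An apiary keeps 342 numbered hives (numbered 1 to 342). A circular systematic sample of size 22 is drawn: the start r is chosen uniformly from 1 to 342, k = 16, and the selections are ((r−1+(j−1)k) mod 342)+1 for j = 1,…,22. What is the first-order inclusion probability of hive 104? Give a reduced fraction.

11/171

For each position j, as r ranges over 1…342 the j-th selection hits every hive exactly once, so hive 104 is selected for exactly 22 of the 342 starts.
Inclusion probability = 22/342 = 11/171.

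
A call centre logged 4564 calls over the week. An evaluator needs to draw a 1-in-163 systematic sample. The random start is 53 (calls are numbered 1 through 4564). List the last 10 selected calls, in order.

19th selection = 53 + 18×163 = 2987
20th: 2987 + 163 = 3150
21st: 3150 + 163 = 3313
22nd: 3313 + 163 = 3476
23rd: 3476 + 163 = 3639
24th: 3639 + 163 = 3802
25th: 3802 + 163 = 3965
26th: 3965 + 163 = 4128
27th: 4128 + 163 = 4291
28th: 4291 + 163 = 4454

2987, 3150, 3313, 3476, 3639, 3802, 3965, 4128, 4291, 4454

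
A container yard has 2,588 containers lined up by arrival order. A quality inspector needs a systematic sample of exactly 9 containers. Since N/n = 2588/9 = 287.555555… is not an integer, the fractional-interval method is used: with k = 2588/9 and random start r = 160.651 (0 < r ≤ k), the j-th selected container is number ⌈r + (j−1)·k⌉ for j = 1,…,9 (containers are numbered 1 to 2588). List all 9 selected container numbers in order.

j=1: r + 0k = 160.651 → ⌈·⌉ = 161
j=2: r + 1k = 448.206555… → ⌈·⌉ = 449
j=3: r + 2k = 735.762111… → ⌈·⌉ = 736
j=4: r + 3k = 1023.317666… → ⌈·⌉ = 1024
j=5: r + 4k = 1310.873222… → ⌈·⌉ = 1311
j=6: r + 5k = 1598.428777… → ⌈·⌉ = 1599
j=7: r + 6k = 1885.984333… → ⌈·⌉ = 1886
j=8: r + 7k = 2173.539888… → ⌈·⌉ = 2174
j=9: r + 8k = 2461.095444… → ⌈·⌉ = 2462

161, 449, 736, 1024, 1311, 1599, 1886, 2174, 2462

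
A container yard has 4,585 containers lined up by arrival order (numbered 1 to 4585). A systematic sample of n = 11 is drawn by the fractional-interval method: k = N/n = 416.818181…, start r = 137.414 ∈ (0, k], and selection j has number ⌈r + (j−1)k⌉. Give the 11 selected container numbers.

138, 555, 972, 1388, 1805, 2222, 2639, 3056, 3472, 3889, 4306

j=1: r + 0k = 137.414 → ⌈·⌉ = 138
j=2: r + 1k = 554.232181… → ⌈·⌉ = 555
j=3: r + 2k = 971.050363… → ⌈·⌉ = 972
j=4: r + 3k = 1387.868545… → ⌈·⌉ = 1388
j=5: r + 4k = 1804.686727… → ⌈·⌉ = 1805
j=6: r + 5k = 2221.504909… → ⌈·⌉ = 2222
j=7: r + 6k = 2638.323090… → ⌈·⌉ = 2639
j=8: r + 7k = 3055.141272… → ⌈·⌉ = 3056
j=9: r + 8k = 3471.959454… → ⌈·⌉ = 3472
j=10: r + 9k = 3888.777636… → ⌈·⌉ = 3889
j=11: r + 10k = 4305.595818… → ⌈·⌉ = 4306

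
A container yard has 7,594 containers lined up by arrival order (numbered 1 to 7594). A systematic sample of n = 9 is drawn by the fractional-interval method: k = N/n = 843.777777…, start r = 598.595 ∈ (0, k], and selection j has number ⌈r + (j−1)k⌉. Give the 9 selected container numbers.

j=1: r + 0k = 598.595 → ⌈·⌉ = 599
j=2: r + 1k = 1442.372777… → ⌈·⌉ = 1443
j=3: r + 2k = 2286.150555… → ⌈·⌉ = 2287
j=4: r + 3k = 3129.928333… → ⌈·⌉ = 3130
j=5: r + 4k = 3973.706111… → ⌈·⌉ = 3974
j=6: r + 5k = 4817.483888… → ⌈·⌉ = 4818
j=7: r + 6k = 5661.261666… → ⌈·⌉ = 5662
j=8: r + 7k = 6505.039444… → ⌈·⌉ = 6506
j=9: r + 8k = 7348.817222… → ⌈·⌉ = 7349

599, 1443, 2287, 3130, 3974, 4818, 5662, 6506, 7349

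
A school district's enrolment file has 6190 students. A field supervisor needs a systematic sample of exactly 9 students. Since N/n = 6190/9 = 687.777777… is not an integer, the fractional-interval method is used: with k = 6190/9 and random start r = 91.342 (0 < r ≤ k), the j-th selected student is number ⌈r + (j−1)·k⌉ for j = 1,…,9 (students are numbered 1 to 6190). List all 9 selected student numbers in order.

j=1: r + 0k = 91.342 → ⌈·⌉ = 92
j=2: r + 1k = 779.119777… → ⌈·⌉ = 780
j=3: r + 2k = 1466.897555… → ⌈·⌉ = 1467
j=4: r + 3k = 2154.675333… → ⌈·⌉ = 2155
j=5: r + 4k = 2842.453111… → ⌈·⌉ = 2843
j=6: r + 5k = 3530.230888… → ⌈·⌉ = 3531
j=7: r + 6k = 4218.008666… → ⌈·⌉ = 4219
j=8: r + 7k = 4905.786444… → ⌈·⌉ = 4906
j=9: r + 8k = 5593.564222… → ⌈·⌉ = 5594

92, 780, 1467, 2155, 2843, 3531, 4219, 4906, 5594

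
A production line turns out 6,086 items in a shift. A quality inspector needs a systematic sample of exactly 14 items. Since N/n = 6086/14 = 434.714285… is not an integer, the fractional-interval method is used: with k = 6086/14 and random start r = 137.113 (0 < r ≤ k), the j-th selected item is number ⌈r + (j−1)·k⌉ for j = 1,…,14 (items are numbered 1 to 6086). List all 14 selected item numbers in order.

138, 572, 1007, 1442, 1876, 2311, 2746, 3181, 3615, 4050, 4485, 4919, 5354, 5789

j=1: r + 0k = 137.113 → ⌈·⌉ = 138
j=2: r + 1k = 571.827285… → ⌈·⌉ = 572
j=3: r + 2k = 1006.541571… → ⌈·⌉ = 1007
j=4: r + 3k = 1441.255857… → ⌈·⌉ = 1442
j=5: r + 4k = 1875.970142… → ⌈·⌉ = 1876
j=6: r + 5k = 2310.684428… → ⌈·⌉ = 2311
j=7: r + 6k = 2745.398714… → ⌈·⌉ = 2746
j=8: r + 7k = 3180.113 → ⌈·⌉ = 3181
j=9: r + 8k = 3614.827285… → ⌈·⌉ = 3615
j=10: r + 9k = 4049.541571… → ⌈·⌉ = 4050
j=11: r + 10k = 4484.255857… → ⌈·⌉ = 4485
j=12: r + 11k = 4918.970142… → ⌈·⌉ = 4919
j=13: r + 12k = 5353.684428… → ⌈·⌉ = 5354
j=14: r + 13k = 5788.398714… → ⌈·⌉ = 5789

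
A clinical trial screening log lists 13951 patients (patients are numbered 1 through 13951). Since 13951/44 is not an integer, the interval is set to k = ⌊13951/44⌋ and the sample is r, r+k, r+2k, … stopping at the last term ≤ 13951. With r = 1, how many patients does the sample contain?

k = ⌊13951/44⌋ = 317
Achieved size = ⌊(13951 − 1)/317⌋ + 1 = ⌊13950/317⌋ + 1 = 44 + 1 = 45
(last selection: 1 + 44×317 = 13949 ≤ 13951; next would be 14266 > 13951)

45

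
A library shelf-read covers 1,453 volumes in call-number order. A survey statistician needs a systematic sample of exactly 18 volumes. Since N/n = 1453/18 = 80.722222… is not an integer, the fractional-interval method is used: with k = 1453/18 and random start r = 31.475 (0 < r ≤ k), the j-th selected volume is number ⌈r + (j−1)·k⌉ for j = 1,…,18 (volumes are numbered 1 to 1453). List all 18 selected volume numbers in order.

32, 113, 193, 274, 355, 436, 516, 597, 678, 758, 839, 920, 1001, 1081, 1162, 1243, 1324, 1404

j=1: r + 0k = 31.475 → ⌈·⌉ = 32
j=2: r + 1k = 112.197222… → ⌈·⌉ = 113
j=3: r + 2k = 192.919444… → ⌈·⌉ = 193
j=4: r + 3k = 273.641666… → ⌈·⌉ = 274
j=5: r + 4k = 354.363888… → ⌈·⌉ = 355
j=6: r + 5k = 435.086111… → ⌈·⌉ = 436
j=7: r + 6k = 515.808333… → ⌈·⌉ = 516
j=8: r + 7k = 596.530555… → ⌈·⌉ = 597
j=9: r + 8k = 677.252777… → ⌈·⌉ = 678
j=10: r + 9k = 757.975 → ⌈·⌉ = 758
j=11: r + 10k = 838.697222… → ⌈·⌉ = 839
j=12: r + 11k = 919.419444… → ⌈·⌉ = 920
j=13: r + 12k = 1000.141666… → ⌈·⌉ = 1001
j=14: r + 13k = 1080.863888… → ⌈·⌉ = 1081
j=15: r + 14k = 1161.586111… → ⌈·⌉ = 1162
j=16: r + 15k = 1242.308333… → ⌈·⌉ = 1243
j=17: r + 16k = 1323.030555… → ⌈·⌉ = 1324
j=18: r + 17k = 1403.752777… → ⌈·⌉ = 1404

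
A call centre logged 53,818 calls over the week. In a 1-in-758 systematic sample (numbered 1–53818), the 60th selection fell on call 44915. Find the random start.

193

k = 758
r = 44915 − (60−1)×758 = 44915 − 44722 = 193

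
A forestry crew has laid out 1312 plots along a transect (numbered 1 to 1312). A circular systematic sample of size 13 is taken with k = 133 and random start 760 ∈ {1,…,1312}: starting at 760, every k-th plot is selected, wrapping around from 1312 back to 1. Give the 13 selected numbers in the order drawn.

Selection 1: 760
Selection 2: 760 + 133 = 893
Selection 3: 893 + 133 = 1026
Selection 4: 1026 + 133 = 1159
Selection 5: 1159 + 133 = 1292
Selection 6: 1292 + 133 = 1425 → 1425 − 1312 = 113
Selection 7: 113 + 133 = 246
Selection 8: 246 + 133 = 379
Selection 9: 379 + 133 = 512
Selection 10: 512 + 133 = 645
Selection 11: 645 + 133 = 778
Selection 12: 778 + 133 = 911
Selection 13: 911 + 133 = 1044

760, 893, 1026, 1159, 1292, 113, 246, 379, 512, 645, 778, 911, 1044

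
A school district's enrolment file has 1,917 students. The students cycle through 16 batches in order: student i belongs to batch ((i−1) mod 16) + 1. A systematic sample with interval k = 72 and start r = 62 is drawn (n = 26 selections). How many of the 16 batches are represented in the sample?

Consecutive selections differ by k = 72, so their batch numbers differ by 72 mod 16 = 8.
gcd(72, 16) = 8, so the sample visits 16/8 = 2 distinct residues mod 16.
Start 62 is batch 14; the batches hit are 6, 14.

2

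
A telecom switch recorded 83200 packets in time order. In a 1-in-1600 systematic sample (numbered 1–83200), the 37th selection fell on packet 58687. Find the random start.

1087

k = 1600
r = 58687 − (37−1)×1600 = 58687 − 57600 = 1087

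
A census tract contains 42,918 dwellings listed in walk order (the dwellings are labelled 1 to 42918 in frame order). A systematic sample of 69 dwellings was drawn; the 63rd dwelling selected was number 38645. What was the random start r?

k = 42918/69 = 622
r = 38645 − (63−1)×622 = 38645 − 38564 = 81

81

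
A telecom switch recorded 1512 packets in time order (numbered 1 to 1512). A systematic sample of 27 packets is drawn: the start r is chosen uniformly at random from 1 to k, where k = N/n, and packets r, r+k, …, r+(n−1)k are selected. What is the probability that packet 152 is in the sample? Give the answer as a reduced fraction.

1/56

k = 1512/27 = 56.
Packet 152 is selected iff r ≡ 152 (mod 56); exactly one such r in {1,…,56}.
Inclusion probability = 1/56.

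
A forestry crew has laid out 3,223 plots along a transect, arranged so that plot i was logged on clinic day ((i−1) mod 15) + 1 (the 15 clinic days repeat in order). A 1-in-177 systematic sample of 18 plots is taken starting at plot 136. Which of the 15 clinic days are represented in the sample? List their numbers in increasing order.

1, 4, 7, 10, 13

Consecutive selections differ by k = 177, so their clinic day numbers differ by 177 mod 15 = 12.
gcd(177, 15) = 3, so the sample visits 15/3 = 5 distinct residues mod 15.
Start 136 is clinic day 1; the clinic days hit are 1, 4, 7, 10, 13.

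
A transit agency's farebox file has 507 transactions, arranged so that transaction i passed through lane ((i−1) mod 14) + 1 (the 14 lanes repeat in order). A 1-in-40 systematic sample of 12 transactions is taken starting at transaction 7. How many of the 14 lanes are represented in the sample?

Consecutive selections differ by k = 40, so their lane numbers differ by 40 mod 14 = 12.
gcd(40, 14) = 2, so the sample visits 14/2 = 7 distinct residues mod 14.
Start 7 is lane 7; the lanes hit are 1, 3, 5, 7, 9, 11, 13.

7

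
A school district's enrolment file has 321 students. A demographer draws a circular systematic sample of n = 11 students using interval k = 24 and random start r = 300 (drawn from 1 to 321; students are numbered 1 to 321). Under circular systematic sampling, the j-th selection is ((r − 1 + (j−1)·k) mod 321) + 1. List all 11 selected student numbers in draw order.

300, 3, 27, 51, 75, 99, 123, 147, 171, 195, 219

Selection 1: 300
Selection 2: 300 + 24 = 324 → 324 − 321 = 3
Selection 3: 3 + 24 = 27
Selection 4: 27 + 24 = 51
Selection 5: 51 + 24 = 75
Selection 6: 75 + 24 = 99
Selection 7: 99 + 24 = 123
Selection 8: 123 + 24 = 147
Selection 9: 147 + 24 = 171
Selection 10: 171 + 24 = 195
Selection 11: 195 + 24 = 219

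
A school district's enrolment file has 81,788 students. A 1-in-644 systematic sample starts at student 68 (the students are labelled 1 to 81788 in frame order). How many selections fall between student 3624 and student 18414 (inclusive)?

k = 644
First selection ≥ 3624: 68 + ⌈(3624−68)/644⌉·644 = 68 + 6×644 = 3932
Last selection ≤ 18414: 68 + ⌊(18414−68)/644⌋·644 = 68 + 28×644 = 18100
Count = 28 − 6 + 1 = 23

23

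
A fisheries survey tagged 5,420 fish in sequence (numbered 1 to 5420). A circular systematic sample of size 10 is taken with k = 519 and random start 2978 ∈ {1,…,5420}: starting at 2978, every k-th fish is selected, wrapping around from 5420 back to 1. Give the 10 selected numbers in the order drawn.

Selection 1: 2978
Selection 2: 2978 + 519 = 3497
Selection 3: 3497 + 519 = 4016
Selection 4: 4016 + 519 = 4535
Selection 5: 4535 + 519 = 5054
Selection 6: 5054 + 519 = 5573 → 5573 − 5420 = 153
Selection 7: 153 + 519 = 672
Selection 8: 672 + 519 = 1191
Selection 9: 1191 + 519 = 1710
Selection 10: 1710 + 519 = 2229

2978, 3497, 4016, 4535, 5054, 153, 672, 1191, 1710, 2229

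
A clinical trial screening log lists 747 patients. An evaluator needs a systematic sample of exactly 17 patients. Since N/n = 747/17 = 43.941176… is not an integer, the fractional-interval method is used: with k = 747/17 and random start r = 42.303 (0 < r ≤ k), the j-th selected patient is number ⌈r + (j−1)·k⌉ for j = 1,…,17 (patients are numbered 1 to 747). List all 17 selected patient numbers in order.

43, 87, 131, 175, 219, 263, 306, 350, 394, 438, 482, 526, 570, 614, 658, 702, 746

j=1: r + 0k = 42.303 → ⌈·⌉ = 43
j=2: r + 1k = 86.244176… → ⌈·⌉ = 87
j=3: r + 2k = 130.185352… → ⌈·⌉ = 131
j=4: r + 3k = 174.126529… → ⌈·⌉ = 175
j=5: r + 4k = 218.067705… → ⌈·⌉ = 219
j=6: r + 5k = 262.008882… → ⌈·⌉ = 263
j=7: r + 6k = 305.950058… → ⌈·⌉ = 306
j=8: r + 7k = 349.891235… → ⌈·⌉ = 350
j=9: r + 8k = 393.832411… → ⌈·⌉ = 394
j=10: r + 9k = 437.773588… → ⌈·⌉ = 438
j=11: r + 10k = 481.714764… → ⌈·⌉ = 482
j=12: r + 11k = 525.655941… → ⌈·⌉ = 526
j=13: r + 12k = 569.597117… → ⌈·⌉ = 570
j=14: r + 13k = 613.538294… → ⌈·⌉ = 614
j=15: r + 14k = 657.479470… → ⌈·⌉ = 658
j=16: r + 15k = 701.420647… → ⌈·⌉ = 702
j=17: r + 16k = 745.361823… → ⌈·⌉ = 746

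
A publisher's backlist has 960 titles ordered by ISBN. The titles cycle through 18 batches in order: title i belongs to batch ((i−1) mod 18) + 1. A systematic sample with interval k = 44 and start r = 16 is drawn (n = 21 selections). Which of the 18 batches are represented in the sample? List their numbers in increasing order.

Consecutive selections differ by k = 44, so their batch numbers differ by 44 mod 18 = 8.
gcd(44, 18) = 2, so the sample visits 18/2 = 9 distinct residues mod 18.
Start 16 is batch 16; the batches hit are 2, 4, 6, 8, 10, 12, 14, 16, 18.

2, 4, 6, 8, 10, 12, 14, 16, 18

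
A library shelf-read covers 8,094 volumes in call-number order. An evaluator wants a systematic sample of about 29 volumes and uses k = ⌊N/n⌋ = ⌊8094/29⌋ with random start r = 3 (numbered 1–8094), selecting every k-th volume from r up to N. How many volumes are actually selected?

k = ⌊8094/29⌋ = 279
Achieved size = ⌊(8094 − 3)/279⌋ + 1 = ⌊8091/279⌋ + 1 = 29 + 1 = 30
(last selection: 3 + 29×279 = 8094 ≤ 8094; next would be 8373 > 8094)

30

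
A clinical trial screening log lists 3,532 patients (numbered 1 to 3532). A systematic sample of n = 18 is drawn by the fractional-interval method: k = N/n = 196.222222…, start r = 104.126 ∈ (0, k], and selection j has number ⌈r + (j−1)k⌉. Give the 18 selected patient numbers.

j=1: r + 0k = 104.126 → ⌈·⌉ = 105
j=2: r + 1k = 300.348222… → ⌈·⌉ = 301
j=3: r + 2k = 496.570444… → ⌈·⌉ = 497
j=4: r + 3k = 692.792666… → ⌈·⌉ = 693
j=5: r + 4k = 889.014888… → ⌈·⌉ = 890
j=6: r + 5k = 1085.237111… → ⌈·⌉ = 1086
j=7: r + 6k = 1281.459333… → ⌈·⌉ = 1282
j=8: r + 7k = 1477.681555… → ⌈·⌉ = 1478
j=9: r + 8k = 1673.903777… → ⌈·⌉ = 1674
j=10: r + 9k = 1870.126 → ⌈·⌉ = 1871
j=11: r + 10k = 2066.348222… → ⌈·⌉ = 2067
j=12: r + 11k = 2262.570444… → ⌈·⌉ = 2263
j=13: r + 12k = 2458.792666… → ⌈·⌉ = 2459
j=14: r + 13k = 2655.014888… → ⌈·⌉ = 2656
j=15: r + 14k = 2851.237111… → ⌈·⌉ = 2852
j=16: r + 15k = 3047.459333… → ⌈·⌉ = 3048
j=17: r + 16k = 3243.681555… → ⌈·⌉ = 3244
j=18: r + 17k = 3439.903777… → ⌈·⌉ = 3440

105, 301, 497, 693, 890, 1086, 1282, 1478, 1674, 1871, 2067, 2263, 2459, 2656, 2852, 3048, 3244, 3440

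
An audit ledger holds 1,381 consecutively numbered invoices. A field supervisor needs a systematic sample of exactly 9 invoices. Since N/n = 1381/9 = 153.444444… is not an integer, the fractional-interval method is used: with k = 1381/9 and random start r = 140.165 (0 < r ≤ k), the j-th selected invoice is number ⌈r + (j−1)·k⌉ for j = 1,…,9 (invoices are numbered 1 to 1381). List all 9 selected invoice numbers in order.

141, 294, 448, 601, 754, 908, 1061, 1215, 1368

j=1: r + 0k = 140.165 → ⌈·⌉ = 141
j=2: r + 1k = 293.609444… → ⌈·⌉ = 294
j=3: r + 2k = 447.053888… → ⌈·⌉ = 448
j=4: r + 3k = 600.498333… → ⌈·⌉ = 601
j=5: r + 4k = 753.942777… → ⌈·⌉ = 754
j=6: r + 5k = 907.387222… → ⌈·⌉ = 908
j=7: r + 6k = 1060.831666… → ⌈·⌉ = 1061
j=8: r + 7k = 1214.276111… → ⌈·⌉ = 1215
j=9: r + 8k = 1367.720555… → ⌈·⌉ = 1368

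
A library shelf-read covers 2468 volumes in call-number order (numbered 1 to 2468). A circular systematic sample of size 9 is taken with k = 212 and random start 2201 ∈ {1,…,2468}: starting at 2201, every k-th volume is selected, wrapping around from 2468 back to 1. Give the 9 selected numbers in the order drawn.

Selection 1: 2201
Selection 2: 2201 + 212 = 2413
Selection 3: 2413 + 212 = 2625 → 2625 − 2468 = 157
Selection 4: 157 + 212 = 369
Selection 5: 369 + 212 = 581
Selection 6: 581 + 212 = 793
Selection 7: 793 + 212 = 1005
Selection 8: 1005 + 212 = 1217
Selection 9: 1217 + 212 = 1429

2201, 2413, 157, 369, 581, 793, 1005, 1217, 1429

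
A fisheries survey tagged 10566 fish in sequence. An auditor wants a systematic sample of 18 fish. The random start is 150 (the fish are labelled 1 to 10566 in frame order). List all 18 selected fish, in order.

150, 737, 1324, 1911, 2498, 3085, 3672, 4259, 4846, 5433, 6020, 6607, 7194, 7781, 8368, 8955, 9542, 10129

k = N/n = 10566/18 = 587
fish 1: 150
fish 2: 150 + 587 = 737
fish 3: 737 + 587 = 1324
fish 4: 1324 + 587 = 1911
fish 5: 1911 + 587 = 2498
fish 6: 2498 + 587 = 3085
fish 7: 3085 + 587 = 3672
fish 8: 3672 + 587 = 4259
fish 9: 4259 + 587 = 4846
fish 10: 4846 + 587 = 5433
fish 11: 5433 + 587 = 6020
fish 12: 6020 + 587 = 6607
fish 13: 6607 + 587 = 7194
fish 14: 7194 + 587 = 7781
fish 15: 7781 + 587 = 8368
fish 16: 8368 + 587 = 8955
fish 17: 8955 + 587 = 9542
fish 18: 9542 + 587 = 10129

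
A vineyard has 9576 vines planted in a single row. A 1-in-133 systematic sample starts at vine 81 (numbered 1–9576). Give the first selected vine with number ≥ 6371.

6465

k = 133
Steps past start: ⌈(6371 − 81)/133⌉ = ⌈6290/133⌉ = 48
Selected vine: 81 + 48×133 = 6465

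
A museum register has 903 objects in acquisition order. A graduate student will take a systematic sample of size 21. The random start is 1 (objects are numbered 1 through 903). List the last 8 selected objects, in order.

560, 603, 646, 689, 732, 775, 818, 861

k = N/n = 903/21 = 43
14th selection = 1 + 13×43 = 560
15th: 560 + 43 = 603
16th: 603 + 43 = 646
17th: 646 + 43 = 689
18th: 689 + 43 = 732
19th: 732 + 43 = 775
20th: 775 + 43 = 818
21st: 818 + 43 = 861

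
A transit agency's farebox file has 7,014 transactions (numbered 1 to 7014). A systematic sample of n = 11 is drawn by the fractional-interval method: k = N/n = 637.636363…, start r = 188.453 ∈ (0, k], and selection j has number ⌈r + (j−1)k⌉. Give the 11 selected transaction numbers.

189, 827, 1464, 2102, 2739, 3377, 4015, 4652, 5290, 5928, 6565

j=1: r + 0k = 188.453 → ⌈·⌉ = 189
j=2: r + 1k = 826.089363… → ⌈·⌉ = 827
j=3: r + 2k = 1463.725727… → ⌈·⌉ = 1464
j=4: r + 3k = 2101.362090… → ⌈·⌉ = 2102
j=5: r + 4k = 2738.998454… → ⌈·⌉ = 2739
j=6: r + 5k = 3376.634818… → ⌈·⌉ = 3377
j=7: r + 6k = 4014.271181… → ⌈·⌉ = 4015
j=8: r + 7k = 4651.907545… → ⌈·⌉ = 4652
j=9: r + 8k = 5289.543909… → ⌈·⌉ = 5290
j=10: r + 9k = 5927.180272… → ⌈·⌉ = 5928
j=11: r + 10k = 6564.816636… → ⌈·⌉ = 6565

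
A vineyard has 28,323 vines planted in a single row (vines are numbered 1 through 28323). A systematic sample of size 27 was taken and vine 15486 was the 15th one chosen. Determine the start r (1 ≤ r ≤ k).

800

k = 28323/27 = 1049
r = 15486 − (15−1)×1049 = 15486 − 14686 = 800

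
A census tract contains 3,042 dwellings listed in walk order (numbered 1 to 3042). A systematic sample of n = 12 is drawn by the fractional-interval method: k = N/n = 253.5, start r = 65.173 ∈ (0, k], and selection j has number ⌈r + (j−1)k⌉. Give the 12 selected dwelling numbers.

66, 319, 573, 826, 1080, 1333, 1587, 1840, 2094, 2347, 2601, 2854

j=1: r + 0k = 65.173 → ⌈·⌉ = 66
j=2: r + 1k = 318.673 → ⌈·⌉ = 319
j=3: r + 2k = 572.173 → ⌈·⌉ = 573
j=4: r + 3k = 825.673 → ⌈·⌉ = 826
j=5: r + 4k = 1079.173 → ⌈·⌉ = 1080
j=6: r + 5k = 1332.673 → ⌈·⌉ = 1333
j=7: r + 6k = 1586.173 → ⌈·⌉ = 1587
j=8: r + 7k = 1839.673 → ⌈·⌉ = 1840
j=9: r + 8k = 2093.173 → ⌈·⌉ = 2094
j=10: r + 9k = 2346.673 → ⌈·⌉ = 2347
j=11: r + 10k = 2600.173 → ⌈·⌉ = 2601
j=12: r + 11k = 2853.673 → ⌈·⌉ = 2854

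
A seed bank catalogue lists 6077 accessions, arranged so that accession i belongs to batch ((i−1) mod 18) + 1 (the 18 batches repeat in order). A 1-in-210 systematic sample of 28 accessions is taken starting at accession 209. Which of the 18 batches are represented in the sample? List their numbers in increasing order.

5, 11, 17

Consecutive selections differ by k = 210, so their batch numbers differ by 210 mod 18 = 12.
gcd(210, 18) = 6, so the sample visits 18/6 = 3 distinct residues mod 18.
Start 209 is batch 11; the batches hit are 5, 11, 17.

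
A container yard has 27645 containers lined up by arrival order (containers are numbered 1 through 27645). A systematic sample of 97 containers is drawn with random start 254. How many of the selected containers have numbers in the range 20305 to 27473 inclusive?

25

k = 27645/97 = 285
First selection ≥ 20305: 254 + ⌈(20305−254)/285⌉·285 = 254 + 71×285 = 20489
Last selection ≤ 27473: 254 + ⌊(27473−254)/285⌋·285 = 254 + 95×285 = 27329
Count = 95 − 71 + 1 = 25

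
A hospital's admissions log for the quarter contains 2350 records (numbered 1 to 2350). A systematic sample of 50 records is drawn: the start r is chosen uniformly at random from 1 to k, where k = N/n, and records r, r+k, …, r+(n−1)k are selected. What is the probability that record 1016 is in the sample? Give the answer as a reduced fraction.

k = 2350/50 = 47.
Record 1016 is selected iff r ≡ 1016 (mod 47); exactly one such r in {1,…,47}.
Inclusion probability = 1/47.

1/47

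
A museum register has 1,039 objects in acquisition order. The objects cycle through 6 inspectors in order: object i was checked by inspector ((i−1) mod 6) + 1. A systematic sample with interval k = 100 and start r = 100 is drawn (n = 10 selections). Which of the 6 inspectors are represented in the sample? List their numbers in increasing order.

2, 4, 6

Consecutive selections differ by k = 100, so their inspector numbers differ by 100 mod 6 = 4.
gcd(100, 6) = 2, so the sample visits 6/2 = 3 distinct residues mod 6.
Start 100 is inspector 4; the inspectors hit are 2, 4, 6.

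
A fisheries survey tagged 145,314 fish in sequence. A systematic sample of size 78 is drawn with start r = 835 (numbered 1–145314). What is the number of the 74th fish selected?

k = 145314/78 = 1863
74th selection = r + (74−1)·k = 835 + 73×1863 = 835 + 135999 = 136834

136834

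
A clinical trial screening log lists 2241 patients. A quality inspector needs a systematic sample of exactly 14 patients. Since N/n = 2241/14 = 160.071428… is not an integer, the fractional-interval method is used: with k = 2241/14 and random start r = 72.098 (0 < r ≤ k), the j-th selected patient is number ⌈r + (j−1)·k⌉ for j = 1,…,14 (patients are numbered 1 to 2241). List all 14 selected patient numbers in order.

j=1: r + 0k = 72.098 → ⌈·⌉ = 73
j=2: r + 1k = 232.169428… → ⌈·⌉ = 233
j=3: r + 2k = 392.240857… → ⌈·⌉ = 393
j=4: r + 3k = 552.312285… → ⌈·⌉ = 553
j=5: r + 4k = 712.383714… → ⌈·⌉ = 713
j=6: r + 5k = 872.455142… → ⌈·⌉ = 873
j=7: r + 6k = 1032.526571… → ⌈·⌉ = 1033
j=8: r + 7k = 1192.598 → ⌈·⌉ = 1193
j=9: r + 8k = 1352.669428… → ⌈·⌉ = 1353
j=10: r + 9k = 1512.740857… → ⌈·⌉ = 1513
j=11: r + 10k = 1672.812285… → ⌈·⌉ = 1673
j=12: r + 11k = 1832.883714… → ⌈·⌉ = 1833
j=13: r + 12k = 1992.955142… → ⌈·⌉ = 1993
j=14: r + 13k = 2153.026571… → ⌈·⌉ = 2154

73, 233, 393, 553, 713, 873, 1033, 1193, 1353, 1513, 1673, 1833, 1993, 2154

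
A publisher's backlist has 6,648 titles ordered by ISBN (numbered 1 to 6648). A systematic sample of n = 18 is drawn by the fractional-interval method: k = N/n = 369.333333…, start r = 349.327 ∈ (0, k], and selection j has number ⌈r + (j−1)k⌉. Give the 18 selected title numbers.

j=1: r + 0k = 349.327 → ⌈·⌉ = 350
j=2: r + 1k = 718.660333… → ⌈·⌉ = 719
j=3: r + 2k = 1087.993666… → ⌈·⌉ = 1088
j=4: r + 3k = 1457.327 → ⌈·⌉ = 1458
j=5: r + 4k = 1826.660333… → ⌈·⌉ = 1827
j=6: r + 5k = 2195.993666… → ⌈·⌉ = 2196
j=7: r + 6k = 2565.327 → ⌈·⌉ = 2566
j=8: r + 7k = 2934.660333… → ⌈·⌉ = 2935
j=9: r + 8k = 3303.993666… → ⌈·⌉ = 3304
j=10: r + 9k = 3673.327 → ⌈·⌉ = 3674
j=11: r + 10k = 4042.660333… → ⌈·⌉ = 4043
j=12: r + 11k = 4411.993666… → ⌈·⌉ = 4412
j=13: r + 12k = 4781.327 → ⌈·⌉ = 4782
j=14: r + 13k = 5150.660333… → ⌈·⌉ = 5151
j=15: r + 14k = 5519.993666… → ⌈·⌉ = 5520
j=16: r + 15k = 5889.327 → ⌈·⌉ = 5890
j=17: r + 16k = 6258.660333… → ⌈·⌉ = 6259
j=18: r + 17k = 6627.993666… → ⌈·⌉ = 6628

350, 719, 1088, 1458, 1827, 2196, 2566, 2935, 3304, 3674, 4043, 4412, 4782, 5151, 5520, 5890, 6259, 6628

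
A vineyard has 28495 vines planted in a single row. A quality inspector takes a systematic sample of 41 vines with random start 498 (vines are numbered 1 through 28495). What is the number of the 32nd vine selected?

k = 28495/41 = 695
32nd selection = r + (32−1)·k = 498 + 31×695 = 498 + 21545 = 22043

22043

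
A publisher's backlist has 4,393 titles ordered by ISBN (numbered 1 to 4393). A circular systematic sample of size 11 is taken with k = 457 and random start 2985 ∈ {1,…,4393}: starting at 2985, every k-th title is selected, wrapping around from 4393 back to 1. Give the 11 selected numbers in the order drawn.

Selection 1: 2985
Selection 2: 2985 + 457 = 3442
Selection 3: 3442 + 457 = 3899
Selection 4: 3899 + 457 = 4356
Selection 5: 4356 + 457 = 4813 → 4813 − 4393 = 420
Selection 6: 420 + 457 = 877
Selection 7: 877 + 457 = 1334
Selection 8: 1334 + 457 = 1791
Selection 9: 1791 + 457 = 2248
Selection 10: 2248 + 457 = 2705
Selection 11: 2705 + 457 = 3162

2985, 3442, 3899, 4356, 420, 877, 1334, 1791, 2248, 2705, 3162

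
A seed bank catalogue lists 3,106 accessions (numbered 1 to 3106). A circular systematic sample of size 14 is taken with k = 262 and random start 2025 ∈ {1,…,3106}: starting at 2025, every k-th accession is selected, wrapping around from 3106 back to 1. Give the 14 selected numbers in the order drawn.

Selection 1: 2025
Selection 2: 2025 + 262 = 2287
Selection 3: 2287 + 262 = 2549
Selection 4: 2549 + 262 = 2811
Selection 5: 2811 + 262 = 3073
Selection 6: 3073 + 262 = 3335 → 3335 − 3106 = 229
Selection 7: 229 + 262 = 491
Selection 8: 491 + 262 = 753
Selection 9: 753 + 262 = 1015
Selection 10: 1015 + 262 = 1277
Selection 11: 1277 + 262 = 1539
Selection 12: 1539 + 262 = 1801
Selection 13: 1801 + 262 = 2063
Selection 14: 2063 + 262 = 2325

2025, 2287, 2549, 2811, 3073, 229, 491, 753, 1015, 1277, 1539, 1801, 2063, 2325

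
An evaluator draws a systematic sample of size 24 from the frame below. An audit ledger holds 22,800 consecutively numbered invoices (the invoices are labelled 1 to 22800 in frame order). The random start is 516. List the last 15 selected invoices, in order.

9066, 10016, 10966, 11916, 12866, 13816, 14766, 15716, 16666, 17616, 18566, 19516, 20466, 21416, 22366

k = N/n = 22800/24 = 950
10th selection = 516 + 9×950 = 9066
11th: 9066 + 950 = 10016
12th: 10016 + 950 = 10966
13th: 10966 + 950 = 11916
14th: 11916 + 950 = 12866
15th: 12866 + 950 = 13816
16th: 13816 + 950 = 14766
17th: 14766 + 950 = 15716
18th: 15716 + 950 = 16666
19th: 16666 + 950 = 17616
20th: 17616 + 950 = 18566
21st: 18566 + 950 = 19516
22nd: 19516 + 950 = 20466
23rd: 20466 + 950 = 21416
24th: 21416 + 950 = 22366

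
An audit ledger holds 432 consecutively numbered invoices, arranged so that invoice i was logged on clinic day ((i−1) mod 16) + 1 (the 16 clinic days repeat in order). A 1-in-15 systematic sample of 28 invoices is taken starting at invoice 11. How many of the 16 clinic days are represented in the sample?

16

Consecutive selections differ by k = 15, so their clinic day numbers differ by 15 mod 16 = 15.
gcd(15, 16) = 1, so the sample visits 16/1 = 16 distinct residues mod 16.
Start 11 is clinic day 11; the clinic days hit are 1, 2, 3, 4, 5, 6, 7, 8, 9, 10, 11, 12, 13, 14, 15, 16.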